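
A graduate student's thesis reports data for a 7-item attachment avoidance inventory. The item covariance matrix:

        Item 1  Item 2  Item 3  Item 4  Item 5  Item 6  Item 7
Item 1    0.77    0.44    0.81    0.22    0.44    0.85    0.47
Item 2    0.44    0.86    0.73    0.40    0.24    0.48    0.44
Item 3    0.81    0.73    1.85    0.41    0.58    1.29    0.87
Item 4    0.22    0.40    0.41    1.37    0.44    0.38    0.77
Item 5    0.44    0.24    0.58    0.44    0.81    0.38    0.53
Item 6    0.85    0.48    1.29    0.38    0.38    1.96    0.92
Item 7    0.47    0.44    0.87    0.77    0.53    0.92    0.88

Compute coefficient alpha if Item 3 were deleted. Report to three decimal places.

coefficient alpha = 0.828

Remaining items: Item 1, Item 2, Item 4, Item 5, Item 6, Item 7 (k = 6).
Σσ²ᵢ = 0.77 + 0.86 + 1.37 + 0.81 + 1.96 + 0.88 = 6.65
total variance = 6.65 + 2 × 7.40 = 21.45
α (item deleted) = (6/5)·(1 − 6.65/21.45) = 0.828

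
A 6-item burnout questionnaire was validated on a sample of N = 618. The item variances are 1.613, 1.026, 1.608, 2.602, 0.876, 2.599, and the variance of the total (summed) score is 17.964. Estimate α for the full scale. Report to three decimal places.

α = 0.510

ΣVar(i) = 1.613 + 1.026 + 1.608 + 2.602 + 0.876 + 2.599 = 10.324
α = (k/(k−1))·(1 − ΣVar(i)/Var(T)) = (6/5)·(1 − 10.324/17.964) = 0.510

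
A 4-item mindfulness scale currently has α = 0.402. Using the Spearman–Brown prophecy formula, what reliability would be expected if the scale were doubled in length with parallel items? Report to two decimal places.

predicted reliability = 0.57

Length factor m = 2
α' = m·α / (1 + (m−1)·α)
   = 2 × 0.402 / (1 + (2 − 1) × 0.402)
   = 0.8040 / 1.4020 = 0.57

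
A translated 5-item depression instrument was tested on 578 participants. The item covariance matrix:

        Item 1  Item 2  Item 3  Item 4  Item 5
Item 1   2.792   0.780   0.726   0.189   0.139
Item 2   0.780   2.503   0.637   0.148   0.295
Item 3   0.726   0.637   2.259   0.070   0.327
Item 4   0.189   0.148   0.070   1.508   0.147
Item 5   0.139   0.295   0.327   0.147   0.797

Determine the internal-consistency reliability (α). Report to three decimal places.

Σσᵢ² = 2.792 + 2.503 + 2.259 + 1.508 + 0.797 = 9.859
Sum of off-diagonal covariances = 3.458
total variance = 9.859 + 2 × 3.458 = 16.775
α = (k/(k−1))·(1 − Σσᵢ²/total variance) = (5/4)·(1 − 9.859/16.775) = 0.515

α = 0.515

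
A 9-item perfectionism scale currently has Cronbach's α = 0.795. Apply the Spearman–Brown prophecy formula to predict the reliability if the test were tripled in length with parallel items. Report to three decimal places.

predicted reliability = 0.921

Length factor m = 3
α' = m·α / (1 + (m−1)·α)
   = 3 × 0.795 / (1 + (3 − 1) × 0.795)
   = 2.3850 / 2.5900 = 0.921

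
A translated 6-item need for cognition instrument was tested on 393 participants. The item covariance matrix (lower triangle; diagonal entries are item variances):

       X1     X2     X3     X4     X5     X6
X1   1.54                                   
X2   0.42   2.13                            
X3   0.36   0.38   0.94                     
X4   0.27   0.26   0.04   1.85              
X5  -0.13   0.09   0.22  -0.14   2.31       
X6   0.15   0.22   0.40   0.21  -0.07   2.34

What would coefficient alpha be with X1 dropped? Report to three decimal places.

coefficient alpha = 0.315

Remaining items: X2, X3, X4, X5, X6 (k = 5).
Σσ²ᵢ = 2.13 + 0.94 + 1.85 + 2.31 + 2.34 = 9.57
σ²_T = 9.57 + 2 × 1.61 = 12.79
α (item deleted) = (5/4)·(1 − 9.57/12.79) = 0.315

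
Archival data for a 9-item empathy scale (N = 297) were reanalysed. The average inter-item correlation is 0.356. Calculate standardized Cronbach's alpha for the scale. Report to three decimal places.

Standardized α = k·r̄ / (1 + (k−1)·r̄) = 9 × 0.356 / (1 + 8 × 0.356)
  = 3.2040 / 3.8480 = 0.833

standardized Cronbach's alpha = 0.833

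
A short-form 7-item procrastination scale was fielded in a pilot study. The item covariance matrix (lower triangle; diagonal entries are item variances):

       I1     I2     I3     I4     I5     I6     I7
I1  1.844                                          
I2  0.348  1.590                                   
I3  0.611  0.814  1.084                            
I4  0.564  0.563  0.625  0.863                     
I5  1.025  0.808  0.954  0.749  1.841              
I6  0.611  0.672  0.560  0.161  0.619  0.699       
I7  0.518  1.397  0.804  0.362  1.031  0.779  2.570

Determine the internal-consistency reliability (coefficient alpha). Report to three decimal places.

α = 0.858

sum of item variances = 1.844 + 1.590 + 1.084 + 0.863 + 1.841 + 0.699 + 2.570 = 10.491
Σ_{i<j} σ_ij = 14.575
total variance = 10.491 + 2 × 14.575 = 39.641
α = (k/(k−1))·(1 − sum of item variances/total variance) = (7/6)·(1 − 10.491/39.641) = 0.858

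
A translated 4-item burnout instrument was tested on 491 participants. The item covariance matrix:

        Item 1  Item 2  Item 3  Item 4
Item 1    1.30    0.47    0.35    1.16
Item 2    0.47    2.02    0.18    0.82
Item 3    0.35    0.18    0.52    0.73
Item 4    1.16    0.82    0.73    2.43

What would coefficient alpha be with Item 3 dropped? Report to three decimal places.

Remaining items: Item 1, Item 2, Item 4 (k = 3).
Σσᵢ² = 1.30 + 2.02 + 2.43 = 5.75
σ²_T = 5.75 + 2 × 2.45 = 10.65
α (item deleted) = (3/2)·(1 − 5.75/10.65) = 0.690

α = 0.690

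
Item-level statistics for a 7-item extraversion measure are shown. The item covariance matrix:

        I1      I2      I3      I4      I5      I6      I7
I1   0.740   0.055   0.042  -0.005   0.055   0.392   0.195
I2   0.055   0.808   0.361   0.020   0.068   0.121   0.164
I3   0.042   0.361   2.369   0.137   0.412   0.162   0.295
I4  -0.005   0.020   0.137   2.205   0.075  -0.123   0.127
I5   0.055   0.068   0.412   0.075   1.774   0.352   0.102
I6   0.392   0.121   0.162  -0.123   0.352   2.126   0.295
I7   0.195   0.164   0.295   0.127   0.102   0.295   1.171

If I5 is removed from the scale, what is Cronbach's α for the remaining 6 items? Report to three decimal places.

Cronbach's α = 0.387

Remaining items: I1, I2, I3, I4, I6, I7 (k = 6).
sum of item variances = 0.740 + 0.808 + 2.369 + 2.205 + 2.126 + 1.171 = 9.419
σ²_T = 9.419 + 2 × 2.238 = 13.895
α (item deleted) = (6/5)·(1 − 9.419/13.895) = 0.387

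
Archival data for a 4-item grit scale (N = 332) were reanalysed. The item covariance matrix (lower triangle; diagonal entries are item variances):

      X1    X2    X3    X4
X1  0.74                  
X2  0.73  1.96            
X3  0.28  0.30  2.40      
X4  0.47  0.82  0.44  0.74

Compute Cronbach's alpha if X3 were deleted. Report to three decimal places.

Remaining items: X1, X2, X4 (k = 3).
Σσ²ᵢ = 0.74 + 1.96 + 0.74 = 3.44
σ²_total = 3.44 + 2 × 2.02 = 7.48
α (item deleted) = (3/2)·(1 − 3.44/7.48) = 0.810

α = 0.810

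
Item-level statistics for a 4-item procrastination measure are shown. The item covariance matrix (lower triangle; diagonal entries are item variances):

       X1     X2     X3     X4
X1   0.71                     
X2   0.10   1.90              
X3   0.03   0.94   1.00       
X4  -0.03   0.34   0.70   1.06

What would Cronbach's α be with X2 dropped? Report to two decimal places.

Remaining items: X1, X3, X4 (k = 3).
Σσᵢ² = 0.71 + 1.00 + 1.06 = 2.77
σ²_T = 2.77 + 2 × 0.70 = 4.17
α (item deleted) = (3/2)·(1 − 2.77/4.17) = 0.50

Cronbach's α = 0.50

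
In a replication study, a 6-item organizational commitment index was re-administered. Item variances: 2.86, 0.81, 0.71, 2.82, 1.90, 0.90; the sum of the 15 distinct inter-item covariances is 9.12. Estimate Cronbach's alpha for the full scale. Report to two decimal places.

Cronbach's alpha = 0.78

Σσᵢ² = 2.86 + 0.81 + 0.71 + 2.82 + 1.90 + 0.90 = 10.00
Sum of distinct covariances = 9.12
total variance = Σσᵢ² + 2·Σcov = 10.00 + 2 × 9.12 = 28.24
α = (6/5)·(1 − 10.00/28.24) = 0.78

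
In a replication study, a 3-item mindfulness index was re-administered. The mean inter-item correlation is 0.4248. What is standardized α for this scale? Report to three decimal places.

standardized α = 0.689

Standardized α = k·r̄ / (1 + (k−1)·r̄) = 3 × 0.4248 / (1 + 2 × 0.4248)
  = 1.2744 / 1.8496 = 0.689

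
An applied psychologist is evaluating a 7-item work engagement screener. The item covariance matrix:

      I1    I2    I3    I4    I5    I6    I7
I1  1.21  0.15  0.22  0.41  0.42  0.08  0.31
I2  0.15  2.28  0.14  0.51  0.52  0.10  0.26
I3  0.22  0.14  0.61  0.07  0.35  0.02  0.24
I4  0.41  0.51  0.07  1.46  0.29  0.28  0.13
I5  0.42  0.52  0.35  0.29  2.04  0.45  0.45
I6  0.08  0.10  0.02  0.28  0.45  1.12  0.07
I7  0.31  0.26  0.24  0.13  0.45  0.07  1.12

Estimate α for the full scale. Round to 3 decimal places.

Σσᵢ² = 1.21 + 2.28 + 0.61 + 1.46 + 2.04 + 1.12 + 1.12 = 9.84
Σ_{i<j} σ_ij = 5.47
total variance = 9.84 + 2 × 5.47 = 20.78
α = (k/(k−1))·(1 − Σσᵢ²/total variance) = (7/6)·(1 − 9.84/20.78) = 0.614

α = 0.614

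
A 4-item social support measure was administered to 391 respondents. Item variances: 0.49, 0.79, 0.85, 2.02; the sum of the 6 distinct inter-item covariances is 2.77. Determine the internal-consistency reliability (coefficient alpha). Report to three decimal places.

ΣVar(i) = 0.49 + 0.79 + 0.85 + 2.02 = 4.15
Sum of distinct covariances = 2.77
total variance = ΣVar(i) + 2·Σcov = 4.15 + 2 × 2.77 = 9.69
α = (4/3)·(1 − 4.15/9.69) = 0.762

coefficient alpha = 0.762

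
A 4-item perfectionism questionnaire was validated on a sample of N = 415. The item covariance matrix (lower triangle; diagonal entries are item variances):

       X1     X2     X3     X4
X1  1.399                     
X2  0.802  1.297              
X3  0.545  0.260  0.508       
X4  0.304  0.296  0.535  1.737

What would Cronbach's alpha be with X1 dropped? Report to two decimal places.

Remaining items: X2, X3, X4 (k = 3).
sum of item variances = 1.297 + 0.508 + 1.737 = 3.542
Var(T) = 3.542 + 2 × 1.091 = 5.724
α (item deleted) = (3/2)·(1 − 3.542/5.724) = 0.57

α = 0.57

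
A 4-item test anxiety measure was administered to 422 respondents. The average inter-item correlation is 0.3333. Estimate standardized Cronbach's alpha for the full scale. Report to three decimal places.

Standardized α = k·r̄ / (1 + (k−1)·r̄) = 4 × 0.3333 / (1 + 3 × 0.3333)
  = 1.3332 / 1.9999 = 0.667

α = 0.667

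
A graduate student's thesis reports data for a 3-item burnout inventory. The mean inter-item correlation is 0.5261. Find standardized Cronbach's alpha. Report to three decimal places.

Standardized α = k·r̄ / (1 + (k−1)·r̄) = 3 × 0.5261 / (1 + 2 × 0.5261)
  = 1.5783 / 2.0522 = 0.769

α = 0.769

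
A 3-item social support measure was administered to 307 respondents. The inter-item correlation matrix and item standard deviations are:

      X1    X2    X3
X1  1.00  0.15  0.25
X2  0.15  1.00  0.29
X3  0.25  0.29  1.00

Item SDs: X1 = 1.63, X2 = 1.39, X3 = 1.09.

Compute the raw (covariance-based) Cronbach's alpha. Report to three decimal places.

Σσ²ᵢ = 1.63² + 1.39² + 1.09² = 5.7771
Covariances σ_ij = r_ij · s_i · s_j:
  σ(X1,X2) = 0.15 × 1.63 × 1.39 = 0.3399
  σ(X1,X3) = 0.25 × 1.63 × 1.09 = 0.4442
  σ(X2,X3) = 0.29 × 1.39 × 1.09 = 0.4394
σ²_T = Σσ²ᵢ + 2·Σσ_ij = 5.7771 + 2 × 1.2235 = 8.2241
α = (3/2)·(1 − 5.7771/8.2241) = 0.446

Cronbach's alpha = 0.446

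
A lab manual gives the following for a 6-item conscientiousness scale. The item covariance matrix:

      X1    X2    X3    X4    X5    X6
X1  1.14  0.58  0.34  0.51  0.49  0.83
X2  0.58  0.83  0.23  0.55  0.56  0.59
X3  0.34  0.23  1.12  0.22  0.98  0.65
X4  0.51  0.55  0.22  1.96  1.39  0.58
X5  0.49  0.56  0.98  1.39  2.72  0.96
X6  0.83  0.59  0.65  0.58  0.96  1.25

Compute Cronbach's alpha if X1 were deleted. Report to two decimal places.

α = 0.79

Remaining items: X2, X3, X4, X5, X6 (k = 5).
sum of item variances = 0.83 + 1.12 + 1.96 + 2.72 + 1.25 = 7.88
σ²_T = 7.88 + 2 × 6.71 = 21.30
α (item deleted) = (5/4)·(1 − 7.88/21.30) = 0.79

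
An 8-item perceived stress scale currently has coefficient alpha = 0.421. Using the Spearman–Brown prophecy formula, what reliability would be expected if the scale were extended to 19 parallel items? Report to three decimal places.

Length factor m = 19/8 = 2.3750
α' = m·α / (1 + (m−1)·α)
   = 19/8 × 0.421 / (1 + (19/8 − 1) × 0.421)
   = 0.9999 / 1.5789 = 0.633

predicted reliability = 0.633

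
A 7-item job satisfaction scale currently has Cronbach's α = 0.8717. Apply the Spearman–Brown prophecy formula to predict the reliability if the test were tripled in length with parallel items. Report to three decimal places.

Length factor m = 3
α' = m·α / (1 + (m−1)·α)
   = 3 × 0.8717 / (1 + (3 − 1) × 0.8717)
   = 2.6151 / 2.7434 = 0.953

predicted reliability = 0.953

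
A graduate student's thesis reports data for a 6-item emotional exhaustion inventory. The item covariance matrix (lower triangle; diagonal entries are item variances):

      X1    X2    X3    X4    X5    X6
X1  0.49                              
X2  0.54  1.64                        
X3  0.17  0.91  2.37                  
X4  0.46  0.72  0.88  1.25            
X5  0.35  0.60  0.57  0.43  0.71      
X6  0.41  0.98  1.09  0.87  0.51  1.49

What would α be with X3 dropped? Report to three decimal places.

Remaining items: X1, X2, X4, X5, X6 (k = 5).
Σσ²ᵢ = 0.49 + 1.64 + 1.25 + 0.71 + 1.49 = 5.58
σ²_total = 5.58 + 2 × 5.87 = 17.32
α (item deleted) = (5/4)·(1 − 5.58/17.32) = 0.847

α = 0.847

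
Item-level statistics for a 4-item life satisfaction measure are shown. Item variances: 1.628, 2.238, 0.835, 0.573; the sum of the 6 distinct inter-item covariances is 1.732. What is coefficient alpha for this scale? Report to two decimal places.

coefficient alpha = 0.53

sum of item variances = 1.628 + 2.238 + 0.835 + 0.573 = 5.274
Sum of distinct covariances = 1.732
Var(T) = sum of item variances + 2·Σcov = 5.274 + 2 × 1.732 = 8.738
α = (4/3)·(1 − 5.274/8.738) = 0.53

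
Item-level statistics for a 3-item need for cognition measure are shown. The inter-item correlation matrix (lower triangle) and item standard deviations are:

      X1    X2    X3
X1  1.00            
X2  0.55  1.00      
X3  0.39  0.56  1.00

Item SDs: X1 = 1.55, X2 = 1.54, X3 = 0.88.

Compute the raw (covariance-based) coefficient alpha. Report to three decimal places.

Σσ²ᵢ = 1.55² + 1.54² + 0.88² = 5.5485
Covariances σ_ij = r_ij · s_i · s_j:
  σ(X1,X2) = 0.55 × 1.55 × 1.54 = 1.3129
  σ(X1,X3) = 0.39 × 1.55 × 0.88 = 0.5320
  σ(X2,X3) = 0.56 × 1.54 × 0.88 = 0.7589
σ²_T = Σσ²ᵢ + 2·Σσ_ij = 5.5485 + 2 × 2.6038 = 10.7561
α = (3/2)·(1 − 5.5485/10.7561) = 0.726

coefficient alpha = 0.726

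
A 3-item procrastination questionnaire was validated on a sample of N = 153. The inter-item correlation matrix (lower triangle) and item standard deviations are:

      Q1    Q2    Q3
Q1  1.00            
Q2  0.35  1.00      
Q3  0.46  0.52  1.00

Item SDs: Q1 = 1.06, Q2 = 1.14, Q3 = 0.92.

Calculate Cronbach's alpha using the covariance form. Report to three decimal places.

α = 0.696

Σσ²ᵢ = 1.06² + 1.14² + 0.92² = 3.2696
Covariances σ_ij = r_ij · s_i · s_j:
  σ(Q1,Q2) = 0.35 × 1.06 × 1.14 = 0.4229
  σ(Q1,Q3) = 0.46 × 1.06 × 0.92 = 0.4486
  σ(Q2,Q3) = 0.52 × 1.14 × 0.92 = 0.5454
σ²_T = Σσ²ᵢ + 2·Σσ_ij = 3.2696 + 2 × 1.4169 = 6.1034
α = (3/2)·(1 − 3.2696/6.1034) = 0.696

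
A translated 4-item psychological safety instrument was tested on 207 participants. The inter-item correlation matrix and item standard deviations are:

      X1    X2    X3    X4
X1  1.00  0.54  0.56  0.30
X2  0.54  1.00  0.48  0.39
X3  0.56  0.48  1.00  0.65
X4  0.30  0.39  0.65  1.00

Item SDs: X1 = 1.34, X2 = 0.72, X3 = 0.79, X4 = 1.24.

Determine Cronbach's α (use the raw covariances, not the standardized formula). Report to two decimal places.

Cronbach's α = 0.75

Σσ²ᵢ = 1.34² + 0.72² + 0.79² + 1.24² = 4.4757
Covariances σ_ij = r_ij · s_i · s_j:
  σ(X1,X2) = 0.54 × 1.34 × 0.72 = 0.5210
  σ(X1,X3) = 0.56 × 1.34 × 0.79 = 0.5928
  σ(X1,X4) = 0.30 × 1.34 × 1.24 = 0.4985
  σ(X2,X3) = 0.48 × 0.72 × 0.79 = 0.2730
  σ(X2,X4) = 0.39 × 0.72 × 1.24 = 0.3482
  σ(X3,X4) = 0.65 × 0.79 × 1.24 = 0.6367
σ²_T = Σσ²ᵢ + 2·Σσ_ij = 4.4757 + 2 × 2.8702 = 10.2161
α = (4/3)·(1 − 4.4757/10.2161) = 0.75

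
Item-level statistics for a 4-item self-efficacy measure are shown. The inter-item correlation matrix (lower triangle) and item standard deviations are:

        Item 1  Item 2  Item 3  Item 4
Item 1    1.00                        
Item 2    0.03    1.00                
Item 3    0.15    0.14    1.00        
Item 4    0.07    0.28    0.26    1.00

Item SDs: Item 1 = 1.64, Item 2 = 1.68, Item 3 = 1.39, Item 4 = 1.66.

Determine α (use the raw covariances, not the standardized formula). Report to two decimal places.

Σσ²ᵢ = 1.64² + 1.68² + 1.39² + 1.66² = 10.1997
Covariances σ_ij = r_ij · s_i · s_j:
  σ(Item 1,Item 2) = 0.03 × 1.64 × 1.68 = 0.0827
  σ(Item 1,Item 3) = 0.15 × 1.64 × 1.39 = 0.3419
  σ(Item 1,Item 4) = 0.07 × 1.64 × 1.66 = 0.1906
  σ(Item 2,Item 3) = 0.14 × 1.68 × 1.39 = 0.3269
  σ(Item 2,Item 4) = 0.28 × 1.68 × 1.66 = 0.7809
  σ(Item 3,Item 4) = 0.26 × 1.39 × 1.66 = 0.5999
σ²_T = Σσ²ᵢ + 2·Σσ_ij = 10.1997 + 2 × 2.3229 = 14.8455
α = (4/3)·(1 − 10.1997/14.8455) = 0.42

α = 0.42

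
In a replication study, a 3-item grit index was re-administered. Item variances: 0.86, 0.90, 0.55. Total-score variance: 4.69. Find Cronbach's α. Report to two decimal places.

α = 0.76

Σσ²ᵢ = 0.86 + 0.90 + 0.55 = 2.31
α = (k/(k−1))·(1 − Σσ²ᵢ/σ²_total) = (3/2)·(1 − 2.31/4.69) = 0.76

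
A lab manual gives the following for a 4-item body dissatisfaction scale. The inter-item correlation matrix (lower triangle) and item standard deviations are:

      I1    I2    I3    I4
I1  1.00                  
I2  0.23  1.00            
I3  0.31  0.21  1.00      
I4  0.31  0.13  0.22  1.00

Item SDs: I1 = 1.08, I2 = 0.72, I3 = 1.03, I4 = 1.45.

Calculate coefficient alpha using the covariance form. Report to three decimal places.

coefficient alpha = 0.536

Σσ²ᵢ = 1.08² + 0.72² + 1.03² + 1.45² = 4.8482
Covariances σ_ij = r_ij · s_i · s_j:
  σ(I1,I2) = 0.23 × 1.08 × 0.72 = 0.1788
  σ(I1,I3) = 0.31 × 1.08 × 1.03 = 0.3448
  σ(I1,I4) = 0.31 × 1.08 × 1.45 = 0.4855
  σ(I2,I3) = 0.21 × 0.72 × 1.03 = 0.1557
  σ(I2,I4) = 0.13 × 0.72 × 1.45 = 0.1357
  σ(I3,I4) = 0.22 × 1.03 × 1.45 = 0.3286
σ²_T = Σσ²ᵢ + 2·Σσ_ij = 4.8482 + 2 × 1.6291 = 8.1064
α = (4/3)·(1 − 4.8482/8.1064) = 0.536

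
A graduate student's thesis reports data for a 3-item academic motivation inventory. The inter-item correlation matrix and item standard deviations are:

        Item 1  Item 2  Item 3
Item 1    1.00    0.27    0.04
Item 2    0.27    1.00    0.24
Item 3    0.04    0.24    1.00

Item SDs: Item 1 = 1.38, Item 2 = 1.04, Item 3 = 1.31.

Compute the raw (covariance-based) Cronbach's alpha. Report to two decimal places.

Σσ²ᵢ = 1.38² + 1.04² + 1.31² = 4.7021
Covariances σ_ij = r_ij · s_i · s_j:
  σ(Item 1,Item 2) = 0.27 × 1.38 × 1.04 = 0.3875
  σ(Item 1,Item 3) = 0.04 × 1.38 × 1.31 = 0.0723
  σ(Item 2,Item 3) = 0.24 × 1.04 × 1.31 = 0.3270
σ²_T = Σσ²ᵢ + 2·Σσ_ij = 4.7021 + 2 × 0.7868 = 6.2757
α = (3/2)·(1 − 4.7021/6.2757) = 0.38

Cronbach's alpha = 0.38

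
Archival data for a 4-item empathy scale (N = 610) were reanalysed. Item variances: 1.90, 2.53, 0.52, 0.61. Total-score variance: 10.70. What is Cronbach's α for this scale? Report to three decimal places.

Cronbach's α = 0.640

ΣVar(i) = 1.90 + 2.53 + 0.52 + 0.61 = 5.56
α = (k/(k−1))·(1 − ΣVar(i)/Var(T)) = (4/3)·(1 − 5.56/10.70) = 0.640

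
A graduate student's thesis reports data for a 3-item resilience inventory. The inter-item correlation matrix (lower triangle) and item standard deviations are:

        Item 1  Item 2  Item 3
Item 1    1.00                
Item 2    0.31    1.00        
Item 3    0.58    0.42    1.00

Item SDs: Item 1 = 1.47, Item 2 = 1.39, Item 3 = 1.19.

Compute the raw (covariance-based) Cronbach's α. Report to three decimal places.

Σσ²ᵢ = 1.47² + 1.39² + 1.19² = 5.5091
Covariances σ_ij = r_ij · s_i · s_j:
  σ(Item 1,Item 2) = 0.31 × 1.47 × 1.39 = 0.6334
  σ(Item 1,Item 3) = 0.58 × 1.47 × 1.19 = 1.0146
  σ(Item 2,Item 3) = 0.42 × 1.39 × 1.19 = 0.6947
σ²_T = Σσ²ᵢ + 2·Σσ_ij = 5.5091 + 2 × 2.3427 = 10.1945
α = (3/2)·(1 − 5.5091/10.1945) = 0.689

α = 0.689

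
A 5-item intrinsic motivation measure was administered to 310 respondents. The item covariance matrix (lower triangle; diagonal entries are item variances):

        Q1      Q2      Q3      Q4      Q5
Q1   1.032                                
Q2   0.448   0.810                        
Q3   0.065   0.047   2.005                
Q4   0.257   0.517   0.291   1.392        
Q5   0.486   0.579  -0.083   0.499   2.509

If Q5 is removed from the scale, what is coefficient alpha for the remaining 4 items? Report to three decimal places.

Remaining items: Q1, Q2, Q3, Q4 (k = 4).
Σσ²ᵢ = 1.032 + 0.810 + 2.005 + 1.392 = 5.239
σ²_total = 5.239 + 2 × 1.625 = 8.489
α (item deleted) = (4/3)·(1 − 5.239/8.489) = 0.510

coefficient alpha = 0.510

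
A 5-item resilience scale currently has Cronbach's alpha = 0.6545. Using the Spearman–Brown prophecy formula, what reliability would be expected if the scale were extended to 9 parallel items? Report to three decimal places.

Length factor m = 9/5 = 1.8000
α' = m·α / (1 + (m−1)·α)
   = 9/5 × 0.6545 / (1 + (9/5 − 1) × 0.6545)
   = 1.1781 / 1.5236 = 0.773

predicted reliability = 0.773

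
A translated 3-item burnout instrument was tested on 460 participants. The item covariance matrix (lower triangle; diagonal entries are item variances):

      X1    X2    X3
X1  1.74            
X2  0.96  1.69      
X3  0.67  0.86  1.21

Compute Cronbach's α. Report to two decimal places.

Cronbach's α = 0.78

ΣVar(i) = 1.74 + 1.69 + 1.21 = 4.64
Sum of off-diagonal covariances = 2.49
total variance = 4.64 + 2 × 2.49 = 9.62
α = (k/(k−1))·(1 − ΣVar(i)/total variance) = (3/2)·(1 − 4.64/9.62) = 0.78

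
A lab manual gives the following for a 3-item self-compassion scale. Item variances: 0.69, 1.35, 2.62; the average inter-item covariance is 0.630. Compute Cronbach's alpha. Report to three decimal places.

α = 0.672

Σσᵢ² = 0.69 + 1.35 + 2.62 = 4.66
Sum of the 3 distinct covariances = 3 × 0.630 = 1.890
σ²_total = Σσᵢ² + 2·Σcov = 4.66 + 2 × 1.890 = 8.440
α = (3/2)·(1 − 4.66/8.440) = 0.672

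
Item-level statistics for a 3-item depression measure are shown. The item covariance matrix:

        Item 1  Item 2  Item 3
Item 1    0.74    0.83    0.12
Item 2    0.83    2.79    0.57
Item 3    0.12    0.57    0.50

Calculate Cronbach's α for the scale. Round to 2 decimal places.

Σσ²ᵢ = 0.74 + 2.79 + 0.50 = 4.03
Sum of off-diagonal covariances = 1.52
Var(T) = 4.03 + 2 × 1.52 = 7.07
α = (k/(k−1))·(1 − Σσ²ᵢ/Var(T)) = (3/2)·(1 − 4.03/7.07) = 0.64

α = 0.64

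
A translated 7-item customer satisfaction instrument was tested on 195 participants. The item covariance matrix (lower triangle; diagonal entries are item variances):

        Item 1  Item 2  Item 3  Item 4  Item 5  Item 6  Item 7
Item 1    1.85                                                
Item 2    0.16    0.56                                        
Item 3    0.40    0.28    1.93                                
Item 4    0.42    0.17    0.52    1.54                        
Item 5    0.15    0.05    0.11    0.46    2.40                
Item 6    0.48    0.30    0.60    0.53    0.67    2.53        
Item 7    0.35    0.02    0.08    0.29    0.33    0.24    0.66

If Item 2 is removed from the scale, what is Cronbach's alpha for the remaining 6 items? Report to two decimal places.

Cronbach's alpha = 0.61

Remaining items: Item 1, Item 3, Item 4, Item 5, Item 6, Item 7 (k = 6).
ΣVar(i) = 1.85 + 1.93 + 1.54 + 2.40 + 2.53 + 0.66 = 10.91
total variance = 10.91 + 2 × 5.63 = 22.17
α (item deleted) = (6/5)·(1 − 10.91/22.17) = 0.61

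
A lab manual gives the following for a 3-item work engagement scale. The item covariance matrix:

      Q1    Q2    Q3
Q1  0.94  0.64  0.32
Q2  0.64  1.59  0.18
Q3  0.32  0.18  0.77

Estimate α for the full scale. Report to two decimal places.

α = 0.61

Σσ²ᵢ = 0.94 + 1.59 + 0.77 = 3.30
Sum of off-diagonal covariances = 1.14
σ²_total = 3.30 + 2 × 1.14 = 5.58
α = (k/(k−1))·(1 − Σσ²ᵢ/σ²_total) = (3/2)·(1 − 3.30/5.58) = 0.61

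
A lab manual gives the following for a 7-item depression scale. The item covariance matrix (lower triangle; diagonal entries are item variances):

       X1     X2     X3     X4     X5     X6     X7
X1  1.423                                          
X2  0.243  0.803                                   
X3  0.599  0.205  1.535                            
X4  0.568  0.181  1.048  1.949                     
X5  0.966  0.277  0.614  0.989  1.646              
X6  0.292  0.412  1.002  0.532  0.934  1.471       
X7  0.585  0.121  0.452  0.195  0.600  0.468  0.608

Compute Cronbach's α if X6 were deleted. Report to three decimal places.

Remaining items: X1, X2, X3, X4, X5, X7 (k = 6).
Σσᵢ² = 1.423 + 0.803 + 1.535 + 1.949 + 1.646 + 0.608 = 7.964
total variance = 7.964 + 2 × 7.643 = 23.250
α (item deleted) = (6/5)·(1 − 7.964/23.250) = 0.789

Cronbach's α = 0.789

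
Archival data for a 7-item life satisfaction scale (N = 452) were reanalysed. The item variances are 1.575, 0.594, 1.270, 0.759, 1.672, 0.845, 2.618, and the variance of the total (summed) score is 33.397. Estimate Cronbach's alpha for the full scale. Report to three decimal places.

sum of item variances = 1.575 + 0.594 + 1.270 + 0.759 + 1.672 + 0.845 + 2.618 = 9.333
α = (k/(k−1))·(1 − sum of item variances/σ²_T) = (7/6)·(1 − 9.333/33.397) = 0.841

α = 0.841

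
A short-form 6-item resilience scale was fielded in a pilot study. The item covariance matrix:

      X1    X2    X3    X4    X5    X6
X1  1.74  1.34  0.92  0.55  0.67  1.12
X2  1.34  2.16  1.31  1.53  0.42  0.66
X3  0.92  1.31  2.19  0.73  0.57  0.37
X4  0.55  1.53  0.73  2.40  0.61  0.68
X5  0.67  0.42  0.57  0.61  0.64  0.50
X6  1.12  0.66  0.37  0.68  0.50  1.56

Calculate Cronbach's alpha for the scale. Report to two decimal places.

Σσᵢ² = 1.74 + 2.16 + 2.19 + 2.40 + 0.64 + 1.56 = 10.69
Sum of off-diagonal covariances = 11.98
total variance = 10.69 + 2 × 11.98 = 34.65
α = (k/(k−1))·(1 − Σσᵢ²/total variance) = (6/5)·(1 − 10.69/34.65) = 0.83

Cronbach's alpha = 0.83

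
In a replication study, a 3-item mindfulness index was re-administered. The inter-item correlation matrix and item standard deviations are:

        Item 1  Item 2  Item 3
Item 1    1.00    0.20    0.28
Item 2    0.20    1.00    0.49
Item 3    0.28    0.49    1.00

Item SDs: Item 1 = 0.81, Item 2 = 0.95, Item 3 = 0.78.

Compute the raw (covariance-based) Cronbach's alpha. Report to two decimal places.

Σσ²ᵢ = 0.81² + 0.95² + 0.78² = 2.1670
Covariances σ_ij = r_ij · s_i · s_j:
  σ(Item 1,Item 2) = 0.20 × 0.81 × 0.95 = 0.1539
  σ(Item 1,Item 3) = 0.28 × 0.81 × 0.78 = 0.1769
  σ(Item 2,Item 3) = 0.49 × 0.95 × 0.78 = 0.3631
σ²_T = Σσ²ᵢ + 2·Σσ_ij = 2.1670 + 2 × 0.6939 = 3.5548
α = (3/2)·(1 − 2.1670/3.5548) = 0.59

α = 0.59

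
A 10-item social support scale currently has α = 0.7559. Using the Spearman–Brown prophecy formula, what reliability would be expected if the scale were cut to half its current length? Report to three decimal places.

predicted reliability = 0.608

Length factor m = 1/2
α' = m·α / (1 − (1−m)·α)
   = 1/2 × 0.7559 / (1 − (1 − 1/2) × 0.7559)
   = 0.3780 / 0.6220 = 0.608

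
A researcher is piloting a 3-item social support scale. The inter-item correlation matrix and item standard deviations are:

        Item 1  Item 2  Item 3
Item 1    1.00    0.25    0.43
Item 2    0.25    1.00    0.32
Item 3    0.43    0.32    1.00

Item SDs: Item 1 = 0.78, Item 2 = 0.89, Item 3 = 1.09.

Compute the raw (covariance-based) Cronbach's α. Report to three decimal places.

α = 0.594

Σσ²ᵢ = 0.78² + 0.89² + 1.09² = 2.5886
Covariances σ_ij = r_ij · s_i · s_j:
  σ(Item 1,Item 2) = 0.25 × 0.78 × 0.89 = 0.1736
  σ(Item 1,Item 3) = 0.43 × 0.78 × 1.09 = 0.3656
  σ(Item 2,Item 3) = 0.32 × 0.89 × 1.09 = 0.3104
σ²_T = Σσ²ᵢ + 2·Σσ_ij = 2.5886 + 2 × 0.8496 = 4.2878
α = (3/2)·(1 − 2.5886/4.2878) = 0.594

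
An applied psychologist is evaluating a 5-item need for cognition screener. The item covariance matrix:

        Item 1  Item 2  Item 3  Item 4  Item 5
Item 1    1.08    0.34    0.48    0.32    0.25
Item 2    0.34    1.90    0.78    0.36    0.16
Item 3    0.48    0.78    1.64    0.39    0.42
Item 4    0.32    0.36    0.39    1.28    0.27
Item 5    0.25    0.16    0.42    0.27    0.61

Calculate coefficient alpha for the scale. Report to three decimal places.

ΣVar(i) = 1.08 + 1.90 + 1.64 + 1.28 + 0.61 = 6.51
Sum of the distinct covariances = 3.77
total variance = 6.51 + 2 × 3.77 = 14.05
α = (k/(k−1))·(1 − ΣVar(i)/total variance) = (5/4)·(1 − 6.51/14.05) = 0.671

α = 0.671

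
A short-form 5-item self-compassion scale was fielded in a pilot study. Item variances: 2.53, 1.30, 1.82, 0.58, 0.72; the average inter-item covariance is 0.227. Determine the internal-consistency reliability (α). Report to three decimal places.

α = 0.494

Σσᵢ² = 2.53 + 1.30 + 1.82 + 0.58 + 0.72 = 6.95
Sum of the 10 distinct covariances = 10 × 0.227 = 2.270
Var(T) = Σσᵢ² + 2·Σcov = 6.95 + 2 × 2.270 = 11.490
α = (5/4)·(1 − 6.95/11.490) = 0.494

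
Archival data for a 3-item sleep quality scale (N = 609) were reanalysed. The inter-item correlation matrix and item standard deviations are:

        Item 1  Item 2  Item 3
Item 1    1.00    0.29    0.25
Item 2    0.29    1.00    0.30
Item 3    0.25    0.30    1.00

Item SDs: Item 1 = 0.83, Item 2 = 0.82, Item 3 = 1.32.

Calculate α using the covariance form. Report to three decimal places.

α = 0.509

Σσ²ᵢ = 0.83² + 0.82² + 1.32² = 3.1037
Covariances σ_ij = r_ij · s_i · s_j:
  σ(Item 1,Item 2) = 0.29 × 0.83 × 0.82 = 0.1974
  σ(Item 1,Item 3) = 0.25 × 0.83 × 1.32 = 0.2739
  σ(Item 2,Item 3) = 0.30 × 0.82 × 1.32 = 0.3247
σ²_T = Σσ²ᵢ + 2·Σσ_ij = 3.1037 + 2 × 0.7960 = 4.6957
α = (3/2)·(1 − 3.1037/4.6957) = 0.509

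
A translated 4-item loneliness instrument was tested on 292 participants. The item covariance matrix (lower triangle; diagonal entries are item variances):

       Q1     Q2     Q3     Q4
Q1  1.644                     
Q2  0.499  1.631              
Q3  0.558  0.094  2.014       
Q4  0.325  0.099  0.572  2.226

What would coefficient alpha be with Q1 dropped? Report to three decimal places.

Remaining items: Q2, Q3, Q4 (k = 3).
Σσᵢ² = 1.631 + 2.014 + 2.226 = 5.871
σ²_T = 5.871 + 2 × 0.765 = 7.401
α (item deleted) = (3/2)·(1 − 5.871/7.401) = 0.310

α = 0.310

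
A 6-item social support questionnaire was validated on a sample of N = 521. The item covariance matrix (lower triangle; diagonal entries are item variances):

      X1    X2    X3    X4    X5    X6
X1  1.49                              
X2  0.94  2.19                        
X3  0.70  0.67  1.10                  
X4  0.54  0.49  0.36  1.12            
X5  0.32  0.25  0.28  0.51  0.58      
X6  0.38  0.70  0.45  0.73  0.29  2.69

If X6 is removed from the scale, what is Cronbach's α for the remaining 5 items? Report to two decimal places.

Cronbach's α = 0.76

Remaining items: X1, X2, X3, X4, X5 (k = 5).
ΣVar(i) = 1.49 + 2.19 + 1.10 + 1.12 + 0.58 = 6.48
σ²_T = 6.48 + 2 × 5.06 = 16.60
α (item deleted) = (5/4)·(1 − 6.48/16.60) = 0.76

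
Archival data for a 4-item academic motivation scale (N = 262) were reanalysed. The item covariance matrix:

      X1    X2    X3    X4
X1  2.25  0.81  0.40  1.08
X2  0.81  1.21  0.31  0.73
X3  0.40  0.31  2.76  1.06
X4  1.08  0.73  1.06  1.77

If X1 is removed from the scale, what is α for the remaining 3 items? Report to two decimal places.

Remaining items: X2, X3, X4 (k = 3).
Σσᵢ² = 1.21 + 2.76 + 1.77 = 5.74
σ²_total = 5.74 + 2 × 2.10 = 9.94
α (item deleted) = (3/2)·(1 − 5.74/9.94) = 0.63

α = 0.63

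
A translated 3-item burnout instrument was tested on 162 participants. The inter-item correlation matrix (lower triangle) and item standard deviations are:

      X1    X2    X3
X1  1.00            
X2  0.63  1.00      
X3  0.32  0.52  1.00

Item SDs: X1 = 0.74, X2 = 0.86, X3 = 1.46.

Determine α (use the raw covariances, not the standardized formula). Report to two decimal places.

α = 0.68

Σσ²ᵢ = 0.74² + 0.86² + 1.46² = 3.4188
Covariances σ_ij = r_ij · s_i · s_j:
  σ(X1,X2) = 0.63 × 0.74 × 0.86 = 0.4009
  σ(X1,X3) = 0.32 × 0.74 × 1.46 = 0.3457
  σ(X2,X3) = 0.52 × 0.86 × 1.46 = 0.6529
σ²_T = Σσ²ᵢ + 2·Σσ_ij = 3.4188 + 2 × 1.3995 = 6.2178
α = (3/2)·(1 − 3.4188/6.2178) = 0.68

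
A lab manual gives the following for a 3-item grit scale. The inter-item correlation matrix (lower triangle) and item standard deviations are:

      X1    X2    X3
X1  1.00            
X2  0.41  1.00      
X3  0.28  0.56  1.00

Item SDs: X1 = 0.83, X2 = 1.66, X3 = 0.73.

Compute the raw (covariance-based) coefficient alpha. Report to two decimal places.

coefficient alpha = 0.62

Σσ²ᵢ = 0.83² + 1.66² + 0.73² = 3.9774
Covariances σ_ij = r_ij · s_i · s_j:
  σ(X1,X2) = 0.41 × 0.83 × 1.66 = 0.5649
  σ(X1,X3) = 0.28 × 0.83 × 0.73 = 0.1697
  σ(X2,X3) = 0.56 × 1.66 × 0.73 = 0.6786
σ²_T = Σσ²ᵢ + 2·Σσ_ij = 3.9774 + 2 × 1.4132 = 6.8038
α = (3/2)·(1 − 3.9774/6.8038) = 0.62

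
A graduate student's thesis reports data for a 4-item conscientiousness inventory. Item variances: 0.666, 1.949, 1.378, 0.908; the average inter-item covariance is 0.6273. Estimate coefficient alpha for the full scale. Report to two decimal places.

α = 0.81

Σσ²ᵢ = 0.666 + 1.949 + 1.378 + 0.908 = 4.901
Sum of the 6 distinct covariances = 6 × 0.6273 = 3.7638
σ²_total = Σσ²ᵢ + 2·Σcov = 4.901 + 2 × 3.7638 = 12.4286
α = (4/3)·(1 − 4.901/12.4286) = 0.81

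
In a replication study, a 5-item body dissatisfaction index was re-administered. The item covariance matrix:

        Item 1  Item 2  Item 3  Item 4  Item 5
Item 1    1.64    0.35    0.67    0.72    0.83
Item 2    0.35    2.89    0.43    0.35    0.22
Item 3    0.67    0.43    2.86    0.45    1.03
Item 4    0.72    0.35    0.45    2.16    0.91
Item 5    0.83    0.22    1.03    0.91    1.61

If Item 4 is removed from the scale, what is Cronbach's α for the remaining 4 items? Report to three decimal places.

Remaining items: Item 1, Item 2, Item 3, Item 5 (k = 4).
sum of item variances = 1.64 + 2.89 + 2.86 + 1.61 = 9.00
total variance = 9.00 + 2 × 3.53 = 16.06
α (item deleted) = (4/3)·(1 − 9.00/16.06) = 0.586

α = 0.586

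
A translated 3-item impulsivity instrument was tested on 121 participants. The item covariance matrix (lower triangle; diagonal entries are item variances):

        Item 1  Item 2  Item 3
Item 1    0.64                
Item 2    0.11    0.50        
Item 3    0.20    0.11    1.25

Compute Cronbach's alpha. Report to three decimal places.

Σσ²ᵢ = 0.64 + 0.50 + 1.25 = 2.39
Σ_{i<j} σ_ij = 0.42
total variance = 2.39 + 2 × 0.42 = 3.23
α = (k/(k−1))·(1 − Σσ²ᵢ/total variance) = (3/2)·(1 − 2.39/3.23) = 0.390

α = 0.390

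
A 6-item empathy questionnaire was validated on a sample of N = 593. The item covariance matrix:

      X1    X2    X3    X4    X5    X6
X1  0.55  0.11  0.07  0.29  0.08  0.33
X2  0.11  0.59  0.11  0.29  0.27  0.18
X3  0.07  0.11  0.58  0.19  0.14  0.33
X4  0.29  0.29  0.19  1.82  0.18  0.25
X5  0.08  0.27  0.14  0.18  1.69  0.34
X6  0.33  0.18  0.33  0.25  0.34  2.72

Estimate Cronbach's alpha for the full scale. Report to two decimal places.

Cronbach's alpha = 0.53

Σσᵢ² = 0.55 + 0.59 + 0.58 + 1.82 + 1.69 + 2.72 = 7.95
Sum of the distinct covariances = 3.16
σ²_total = 7.95 + 2 × 3.16 = 14.27
α = (k/(k−1))·(1 − Σσᵢ²/σ²_total) = (6/5)·(1 − 7.95/14.27) = 0.53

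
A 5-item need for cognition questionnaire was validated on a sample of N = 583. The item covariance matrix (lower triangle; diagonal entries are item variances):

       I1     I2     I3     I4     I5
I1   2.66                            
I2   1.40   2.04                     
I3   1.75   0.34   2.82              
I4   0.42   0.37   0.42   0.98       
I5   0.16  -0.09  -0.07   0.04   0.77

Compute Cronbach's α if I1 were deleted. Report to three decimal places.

Remaining items: I2, I3, I4, I5 (k = 4).
ΣVar(i) = 2.04 + 2.82 + 0.98 + 0.77 = 6.61
σ²_T = 6.61 + 2 × 1.01 = 8.63
α (item deleted) = (4/3)·(1 − 6.61/8.63) = 0.312

Cronbach's α = 0.312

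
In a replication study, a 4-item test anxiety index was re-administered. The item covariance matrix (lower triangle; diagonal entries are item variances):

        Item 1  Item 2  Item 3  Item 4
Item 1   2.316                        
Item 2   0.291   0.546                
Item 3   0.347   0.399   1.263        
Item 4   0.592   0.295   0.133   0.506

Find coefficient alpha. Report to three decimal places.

coefficient alpha = 0.627

ΣVar(i) = 2.316 + 0.546 + 1.263 + 0.506 = 4.631
Sum of the distinct covariances = 2.057
Var(T) = 4.631 + 2 × 2.057 = 8.745
α = (k/(k−1))·(1 − ΣVar(i)/Var(T)) = (4/3)·(1 − 4.631/8.745) = 0.627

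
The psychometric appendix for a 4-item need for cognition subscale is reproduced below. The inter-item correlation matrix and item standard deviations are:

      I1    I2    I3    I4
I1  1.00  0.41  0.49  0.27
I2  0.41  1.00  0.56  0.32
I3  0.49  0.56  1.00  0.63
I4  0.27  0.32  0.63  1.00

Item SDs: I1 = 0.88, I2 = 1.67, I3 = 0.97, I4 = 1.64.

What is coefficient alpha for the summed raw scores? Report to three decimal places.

α = 0.718

Σσ²ᵢ = 0.88² + 1.67² + 0.97² + 1.64² = 7.1938
Covariances σ_ij = r_ij · s_i · s_j:
  σ(I1,I2) = 0.41 × 0.88 × 1.67 = 0.6025
  σ(I1,I3) = 0.49 × 0.88 × 0.97 = 0.4183
  σ(I1,I4) = 0.27 × 0.88 × 1.64 = 0.3897
  σ(I2,I3) = 0.56 × 1.67 × 0.97 = 0.9071
  σ(I2,I4) = 0.32 × 1.67 × 1.64 = 0.8764
  σ(I3,I4) = 0.63 × 0.97 × 1.64 = 1.0022
σ²_T = Σσ²ᵢ + 2·Σσ_ij = 7.1938 + 2 × 4.1962 = 15.5862
α = (4/3)·(1 − 7.1938/15.5862) = 0.718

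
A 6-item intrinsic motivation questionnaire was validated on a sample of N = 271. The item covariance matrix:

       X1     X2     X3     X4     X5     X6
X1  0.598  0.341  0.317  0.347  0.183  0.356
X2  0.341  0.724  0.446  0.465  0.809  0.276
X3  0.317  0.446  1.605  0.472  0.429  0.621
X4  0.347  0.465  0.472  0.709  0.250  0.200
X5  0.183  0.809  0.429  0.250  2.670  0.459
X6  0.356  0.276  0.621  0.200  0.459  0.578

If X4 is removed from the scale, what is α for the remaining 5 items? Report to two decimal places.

Remaining items: X1, X2, X3, X5, X6 (k = 5).
Σσᵢ² = 0.598 + 0.724 + 1.605 + 2.670 + 0.578 = 6.175
σ²_T = 6.175 + 2 × 4.237 = 14.649
α (item deleted) = (5/4)·(1 − 6.175/14.649) = 0.72

α = 0.72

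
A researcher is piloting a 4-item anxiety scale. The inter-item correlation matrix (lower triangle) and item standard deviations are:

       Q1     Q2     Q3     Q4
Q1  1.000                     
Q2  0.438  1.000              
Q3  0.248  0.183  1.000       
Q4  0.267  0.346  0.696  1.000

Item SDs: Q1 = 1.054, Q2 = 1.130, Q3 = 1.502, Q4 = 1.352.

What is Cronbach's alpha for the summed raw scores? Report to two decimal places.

Cronbach's alpha = 0.70

Σσ²ᵢ = 1.054² + 1.130² + 1.502² + 1.352² = 6.4717
Covariances σ_ij = r_ij · s_i · s_j:
  σ(Q1,Q2) = 0.438 × 1.054 × 1.130 = 0.5217
  σ(Q1,Q3) = 0.248 × 1.054 × 1.502 = 0.3926
  σ(Q1,Q4) = 0.267 × 1.054 × 1.352 = 0.3805
  σ(Q2,Q3) = 0.183 × 1.130 × 1.502 = 0.3106
  σ(Q2,Q4) = 0.346 × 1.130 × 1.352 = 0.5286
  σ(Q3,Q4) = 0.696 × 1.502 × 1.352 = 1.4134
σ²_T = Σσ²ᵢ + 2·Σσ_ij = 6.4717 + 2 × 3.5474 = 13.5665
α = (4/3)·(1 − 6.4717/13.5665) = 0.70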